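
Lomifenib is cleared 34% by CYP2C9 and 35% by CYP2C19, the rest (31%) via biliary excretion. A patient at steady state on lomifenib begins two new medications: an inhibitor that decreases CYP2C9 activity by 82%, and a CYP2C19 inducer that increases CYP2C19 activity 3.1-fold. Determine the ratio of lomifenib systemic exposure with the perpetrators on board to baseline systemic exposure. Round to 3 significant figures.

0.687

CYP2C9: 0.34 × 0.18 = 0.0612
CYP2C19: 0.35 × 3.1 = 1.085
Other: 0.31 (unchanged)
New clearance relative to baseline: 0.0612 + 1.085 + 0.31 = 1.4562.
Systemic exposure ∝ 1/CL: fold-change = 1 / 1.4562 = 0.687.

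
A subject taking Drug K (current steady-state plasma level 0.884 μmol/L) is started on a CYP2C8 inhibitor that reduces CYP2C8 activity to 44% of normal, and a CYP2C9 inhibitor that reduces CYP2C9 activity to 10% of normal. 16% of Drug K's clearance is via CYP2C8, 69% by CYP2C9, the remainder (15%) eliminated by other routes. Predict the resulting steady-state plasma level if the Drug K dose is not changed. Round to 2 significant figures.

3.1 μmol/L

CYP2C8: 0.16 × 0.44 = 0.0704
CYP2C9: 0.69 × 0.1 = 0.069
Other: 0.15 (unchanged)
CL_new/CL_old = 0.0704 + 0.069 + 0.15 = 0.2894.
New steady-state plasma level = 0.884 / 0.2894 = 3.1 μmol/L (concentration scales inversely with clearance).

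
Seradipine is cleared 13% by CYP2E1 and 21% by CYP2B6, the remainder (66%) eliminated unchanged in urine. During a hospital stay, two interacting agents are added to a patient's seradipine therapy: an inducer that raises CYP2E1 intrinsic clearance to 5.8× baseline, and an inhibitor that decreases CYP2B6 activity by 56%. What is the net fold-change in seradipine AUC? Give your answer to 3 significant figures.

0.664

CYP2E1: 0.13 × 5.8 = 0.754
CYP2B6: 0.21 × 0.44 = 0.0924
Other: 0.66 (unchanged)
Relative clearance = 0.754 + 0.0924 + 0.66 = 1.5064.
Net AUC ratio = 1 / 1.5064 = 0.664.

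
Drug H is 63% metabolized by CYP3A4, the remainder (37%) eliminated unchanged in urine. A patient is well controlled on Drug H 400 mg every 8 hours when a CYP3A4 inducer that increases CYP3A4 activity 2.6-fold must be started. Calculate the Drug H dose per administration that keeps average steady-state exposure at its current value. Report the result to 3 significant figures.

803 mg

CYP3A4: 0.63 × 2.6 = 1.638
Other: 0.37 (unchanged)
New clearance relative to baseline: 1.638 + 0.37 = 2.008.
Css,avg = (dose rate)/CL, so holding Css fixed requires dose ∝ CL: 400 × 2.008 = 803 mg.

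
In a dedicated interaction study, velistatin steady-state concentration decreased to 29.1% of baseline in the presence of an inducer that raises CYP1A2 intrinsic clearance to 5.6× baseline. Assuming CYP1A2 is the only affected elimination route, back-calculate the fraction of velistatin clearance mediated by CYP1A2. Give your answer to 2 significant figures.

0.53

Let x = fm,CYP1A2. Because steady-state concentration ∝ 1/CL, relative clearance rose to 1/0.291 = 3.436.
Only the CYP1A2 route changed, so 3.436 = x·5.6 + (1 − x), giving x = 0.53.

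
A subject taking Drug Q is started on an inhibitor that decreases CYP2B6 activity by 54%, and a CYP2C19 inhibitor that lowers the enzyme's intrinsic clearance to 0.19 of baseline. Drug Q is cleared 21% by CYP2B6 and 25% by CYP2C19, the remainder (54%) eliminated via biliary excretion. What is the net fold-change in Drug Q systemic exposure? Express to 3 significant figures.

The CYP2B6 pathway (21% of clearance) is reduced to 0.46× activity: 0.21 × 0.46 = 0.0966.
The CYP2C19 pathway (25% of clearance) falls to 0.19× activity: 0.25 × 0.19 = 0.0475.
The remaining 54% of clearance is unaffected.
Relative clearance = 0.0966 + 0.0475 + 0.54 = 0.6841.
Net systemic exposure ratio = 1 / 0.6841 = 1.46.

1.46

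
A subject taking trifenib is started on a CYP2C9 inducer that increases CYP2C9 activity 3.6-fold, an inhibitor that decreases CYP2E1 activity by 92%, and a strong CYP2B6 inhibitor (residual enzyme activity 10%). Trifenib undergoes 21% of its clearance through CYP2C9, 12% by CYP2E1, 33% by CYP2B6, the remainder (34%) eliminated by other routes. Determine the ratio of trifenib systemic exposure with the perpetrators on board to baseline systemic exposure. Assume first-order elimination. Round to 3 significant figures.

CYP2C9: 0.21 × 3.6 = 0.756
CYP2E1: 0.12 × 0.08 = 0.0096
CYP2B6: 0.33 × 0.1 = 0.033
Other: 0.34 (unchanged)
Relative clearance = 0.756 + 0.0096 + 0.033 + 0.34 = 1.1386.
Because systemic exposure varies inversely with clearance, the combined effect is 1 / 1.1386 = 0.878.

0.878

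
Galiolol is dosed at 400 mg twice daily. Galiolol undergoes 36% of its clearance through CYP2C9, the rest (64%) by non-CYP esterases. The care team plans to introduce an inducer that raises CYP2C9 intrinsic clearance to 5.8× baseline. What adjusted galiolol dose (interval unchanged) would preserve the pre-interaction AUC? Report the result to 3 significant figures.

The CYP2C9 pathway (36% of clearance) is boosted to 5.8× activity: 0.36 × 5.8 = 2.088.
Non-CYP routes (64%) are unchanged.
Relative clearance = 2.088 + 0.64 = 2.728.
Css,avg = (dose rate)/CL, so holding Css fixed requires dose ∝ CL: 400 × 2.728 = 1.09 × 10³ mg.

1.09 × 10³ mg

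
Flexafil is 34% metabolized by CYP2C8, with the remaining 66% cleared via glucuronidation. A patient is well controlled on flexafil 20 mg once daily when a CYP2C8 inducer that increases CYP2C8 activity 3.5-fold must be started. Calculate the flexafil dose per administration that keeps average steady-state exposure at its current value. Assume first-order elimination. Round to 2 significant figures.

The CYP2C8 pathway (34% of clearance) increases to 3.5× activity: 0.34 × 3.5 = 1.19.
The remaining 66% of clearance is unaffected.
CL_new/CL_old = 1.19 + 0.66 = 1.85.
To maintain the same steady-state level, dose must scale with clearance: new dose = 20 × 1.85 = 37 mg.

37 mg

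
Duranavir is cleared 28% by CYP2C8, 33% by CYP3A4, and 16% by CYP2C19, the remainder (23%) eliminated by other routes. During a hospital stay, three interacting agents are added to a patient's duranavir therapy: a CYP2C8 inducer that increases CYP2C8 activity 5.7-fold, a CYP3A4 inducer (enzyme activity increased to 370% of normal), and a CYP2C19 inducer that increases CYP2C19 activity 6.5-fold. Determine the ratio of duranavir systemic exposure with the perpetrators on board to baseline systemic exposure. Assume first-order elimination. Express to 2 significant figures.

0.24

The CYP2C8 pathway (28% of clearance) rises to 5.7× activity: 0.28 × 5.7 = 1.596.
The CYP3A4 pathway (33% of clearance) rises to 3.7× activity: 0.33 × 3.7 = 1.221.
The CYP2C19 pathway (16% of clearance) rises to 6.5× activity: 0.16 × 6.5 = 1.04.
The remaining 23% of clearance is unaffected.
New clearance relative to baseline: 1.596 + 1.221 + 1.04 + 0.23 = 4.087.
Because systemic exposure varies inversely with clearance, the combined effect is 1 / 4.087 = 0.24.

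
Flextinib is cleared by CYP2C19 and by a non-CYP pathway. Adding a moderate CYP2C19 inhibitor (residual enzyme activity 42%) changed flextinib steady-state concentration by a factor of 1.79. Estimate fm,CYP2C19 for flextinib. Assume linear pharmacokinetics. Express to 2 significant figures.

Write x for the fraction cleared via CYP2C19. The observed steady-state concentration change means clearance fell to 1/1.79 = 0.5587 of baseline.
Only the CYP2C19 route changed, so 0.5587 = x·0.42 + (1 − x), giving x = 0.76.

0.76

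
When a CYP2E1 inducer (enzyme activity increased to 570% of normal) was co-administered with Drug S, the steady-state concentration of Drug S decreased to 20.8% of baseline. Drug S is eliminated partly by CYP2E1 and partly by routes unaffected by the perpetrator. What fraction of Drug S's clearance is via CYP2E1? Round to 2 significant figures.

CL'/CL = 1 / 0.208 = 4.808
5.7·fm + (1 − fm) = 4.808
fm = (4.808 − 1) / (5.7 − 1) = 0.81

0.81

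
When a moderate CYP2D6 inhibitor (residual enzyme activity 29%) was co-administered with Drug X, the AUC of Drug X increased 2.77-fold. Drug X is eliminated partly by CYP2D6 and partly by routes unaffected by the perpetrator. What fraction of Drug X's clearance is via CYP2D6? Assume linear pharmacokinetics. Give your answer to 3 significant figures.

Let fm be the CYP2D6 fraction. New clearance relative to baseline = fm × 0.29 + (1 − fm).
AUC ratio = 1 / (new CL fraction), so new CL fraction = 1 / 2.77 = 0.361.
fm × 0.29 + 1 − fm = 0.361  ⇒  fm × (0.29 − 1) = −0.639  ⇒  fm = 0.900.

0.900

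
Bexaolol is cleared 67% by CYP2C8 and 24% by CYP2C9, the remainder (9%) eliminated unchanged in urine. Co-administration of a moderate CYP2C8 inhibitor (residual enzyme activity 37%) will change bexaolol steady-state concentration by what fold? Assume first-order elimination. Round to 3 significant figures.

1.73

The CYP2C8 pathway (67% of clearance) falls to 0.37× activity: 0.67 × 0.37 = 0.2479.
CYP2C9 (24%) and the residual 9% are unaffected.
New clearance relative to baseline: 0.2479 + 0.24 + 0.09 = 0.5779.
Since steady-state concentration ∝ 1/CL, the ratio is 1 / 0.5779 = 1.73.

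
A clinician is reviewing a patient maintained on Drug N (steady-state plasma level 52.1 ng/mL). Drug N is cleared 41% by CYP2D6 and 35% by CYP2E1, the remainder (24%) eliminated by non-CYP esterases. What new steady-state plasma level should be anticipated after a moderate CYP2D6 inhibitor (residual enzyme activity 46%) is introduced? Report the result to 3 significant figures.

66.9 ng/mL

The CYP2D6 pathway (41% of clearance) falls to 0.46× activity: 0.41 × 0.46 = 0.1886.
CYP2E1 (35%) and the residual 24% are unaffected.
Relative clearance = 0.1886 + 0.35 + 0.24 = 0.7786.
Steady-state plasma level ∝ 1/CL, so new value = 52.1 / 0.7786 = 66.9 ng/mL.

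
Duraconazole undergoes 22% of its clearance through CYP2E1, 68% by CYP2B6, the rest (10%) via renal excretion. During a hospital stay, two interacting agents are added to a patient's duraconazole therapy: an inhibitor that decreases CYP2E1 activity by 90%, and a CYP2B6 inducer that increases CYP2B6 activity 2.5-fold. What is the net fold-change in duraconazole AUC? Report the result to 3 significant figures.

0.549

CYP2E1: 0.22 × 0.1 = 0.022
CYP2B6: 0.68 × 2.5 = 1.7
Other: 0.1 (unchanged)
CL_new/CL_old = 0.022 + 1.7 + 0.1 = 1.822.
Net AUC ratio = 1 / 1.822 = 0.549.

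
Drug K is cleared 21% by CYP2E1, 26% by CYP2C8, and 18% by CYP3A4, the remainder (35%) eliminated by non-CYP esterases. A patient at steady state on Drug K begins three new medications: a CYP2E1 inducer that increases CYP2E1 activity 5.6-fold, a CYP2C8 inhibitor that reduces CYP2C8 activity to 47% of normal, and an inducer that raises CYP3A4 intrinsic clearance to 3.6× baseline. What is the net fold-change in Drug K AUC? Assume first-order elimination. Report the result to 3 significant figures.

0.436

The CYP2E1 pathway (21% of clearance) rises to 5.6× activity: 0.21 × 5.6 = 1.176.
The CYP2C8 pathway (26% of clearance) falls to 0.47× activity: 0.26 × 0.47 = 0.1222.
The CYP3A4 pathway (18% of clearance) rises to 3.6× activity: 0.18 × 3.6 = 0.648.
Non-CYP routes (35%) are unchanged.
New clearance relative to baseline: 1.176 + 0.1222 + 0.648 + 0.35 = 2.2962.
Because AUC varies inversely with clearance, the combined effect is 1 / 2.2962 = 0.436.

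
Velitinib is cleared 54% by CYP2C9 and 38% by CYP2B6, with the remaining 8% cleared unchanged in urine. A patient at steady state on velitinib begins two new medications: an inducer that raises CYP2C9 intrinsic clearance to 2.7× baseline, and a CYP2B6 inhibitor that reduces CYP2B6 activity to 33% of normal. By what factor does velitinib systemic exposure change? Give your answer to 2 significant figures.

CYP2C9: 0.54 × 2.7 = 1.458
CYP2B6: 0.38 × 0.33 = 0.1254
Other: 0.08 (unchanged)
New clearance relative to baseline: 1.458 + 0.1254 + 0.08 = 1.6634.
Because systemic exposure varies inversely with clearance, the combined effect is 1 / 1.6634 = 0.60.

0.60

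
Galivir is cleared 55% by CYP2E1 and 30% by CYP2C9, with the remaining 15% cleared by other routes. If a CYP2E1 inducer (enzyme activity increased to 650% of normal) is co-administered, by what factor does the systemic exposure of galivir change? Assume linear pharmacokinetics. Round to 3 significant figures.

0.248

CYP2E1: 0.55 × 6.5 = 3.575
CYP2C9: 0.3 (unchanged)
Other: 0.15 (unchanged)
New clearance relative to baseline: 3.575 + 0.3 + 0.15 = 4.025.
Systemic exposure is inversely proportional to clearance, so the fold-change is 1 / 4.025 = 0.248.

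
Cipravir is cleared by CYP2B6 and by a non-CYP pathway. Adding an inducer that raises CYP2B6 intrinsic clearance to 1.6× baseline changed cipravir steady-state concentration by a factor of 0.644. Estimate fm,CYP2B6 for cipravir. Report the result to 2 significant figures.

Let fm be the CYP2B6 fraction. New clearance relative to baseline = fm × 1.6 + (1 − fm).
Steady-state concentration ratio = 1 / (new CL fraction), so new CL fraction = 1 / 0.644 = 1.553.
fm × 1.6 + 1 − fm = 1.553  ⇒  fm × (1.6 − 1) = 0.5528  ⇒  fm = 0.92.

0.92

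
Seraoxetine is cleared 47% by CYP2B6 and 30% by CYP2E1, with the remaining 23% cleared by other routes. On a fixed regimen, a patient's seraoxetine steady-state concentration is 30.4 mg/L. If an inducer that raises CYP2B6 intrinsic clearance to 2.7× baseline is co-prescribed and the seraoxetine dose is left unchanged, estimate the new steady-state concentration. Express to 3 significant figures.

16.9 mg/L

CYP2B6: 0.47 × 2.7 = 1.269
CYP2E1: 0.3 (unchanged)
Other: 0.23 (unchanged)
New clearance relative to baseline: 1.269 + 0.3 + 0.23 = 1.799.
New steady-state concentration = baseline ÷ relative clearance = 30.4 / 1.799 = 16.9 mg/L.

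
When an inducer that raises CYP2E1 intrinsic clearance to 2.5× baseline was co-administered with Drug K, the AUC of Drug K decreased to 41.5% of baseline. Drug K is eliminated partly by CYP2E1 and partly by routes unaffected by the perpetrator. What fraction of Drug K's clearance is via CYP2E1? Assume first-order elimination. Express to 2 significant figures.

Let fm be the CYP2E1 fraction. New clearance relative to baseline = fm × 2.5 + (1 − fm).
AUC ratio = 1 / (new CL fraction), so new CL fraction = 1 / 0.415 = 2.41.
fm × 2.5 + 1 − fm = 2.41  ⇒  fm × (2.5 − 1) = 1.41  ⇒  fm = 0.94.

0.94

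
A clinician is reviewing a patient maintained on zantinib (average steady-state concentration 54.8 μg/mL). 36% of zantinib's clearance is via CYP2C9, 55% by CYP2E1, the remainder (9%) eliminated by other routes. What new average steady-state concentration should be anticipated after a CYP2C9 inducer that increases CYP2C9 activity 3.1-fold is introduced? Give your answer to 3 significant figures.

31.2 μg/mL

CYP2C9: 0.36 × 3.1 = 1.116
CYP2E1: 0.55 (unchanged)
Other: 0.09 (unchanged)
Relative clearance = 1.116 + 0.55 + 0.09 = 1.756.
With dosing unchanged, average steady-state concentration scales as 1/CL: 54.8 / 1.756 = 31.2 μg/mL.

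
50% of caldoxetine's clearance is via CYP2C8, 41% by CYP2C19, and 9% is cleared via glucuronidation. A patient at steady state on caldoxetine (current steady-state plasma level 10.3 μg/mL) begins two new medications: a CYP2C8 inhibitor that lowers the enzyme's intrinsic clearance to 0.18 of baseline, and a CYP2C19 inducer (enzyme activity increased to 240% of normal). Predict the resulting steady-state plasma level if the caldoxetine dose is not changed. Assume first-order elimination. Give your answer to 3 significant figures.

8.85 μg/mL

CYP2C8: 0.5 × 0.18 = 0.09
CYP2C19: 0.41 × 2.4 = 0.984
Other: 0.09 (unchanged)
Relative clearance = 0.09 + 0.984 + 0.09 = 1.164.
Steady-state plasma level ∝ 1/CL: new value = 10.3 / 1.164 = 8.85 μg/mL.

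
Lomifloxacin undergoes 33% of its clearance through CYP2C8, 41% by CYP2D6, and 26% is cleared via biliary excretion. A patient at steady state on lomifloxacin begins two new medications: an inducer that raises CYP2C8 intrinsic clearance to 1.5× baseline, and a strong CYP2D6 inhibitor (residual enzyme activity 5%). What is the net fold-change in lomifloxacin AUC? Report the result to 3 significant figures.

The CYP2C8 pathway (33% of clearance) rises to 1.5× activity: 0.33 × 1.5 = 0.495.
The CYP2D6 pathway (41% of clearance) is reduced to 0.05× activity: 0.41 × 0.05 = 0.0205.
The remaining 26% of clearance is unaffected.
Relative clearance = 0.495 + 0.0205 + 0.26 = 0.7755.
AUC ∝ 1/CL: fold-change = 1 / 0.7755 = 1.29.

1.29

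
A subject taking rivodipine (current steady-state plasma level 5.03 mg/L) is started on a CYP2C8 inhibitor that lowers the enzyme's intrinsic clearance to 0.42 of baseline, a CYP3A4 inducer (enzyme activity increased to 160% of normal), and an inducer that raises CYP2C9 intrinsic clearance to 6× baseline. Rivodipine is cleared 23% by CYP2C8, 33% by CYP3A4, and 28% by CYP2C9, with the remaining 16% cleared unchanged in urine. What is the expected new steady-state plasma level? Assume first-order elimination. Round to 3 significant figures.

The CYP2C8 pathway (23% of clearance) falls to 0.42× activity: 0.23 × 0.42 = 0.0966.
The CYP3A4 pathway (33% of clearance) increases to 1.6× activity: 0.33 × 1.6 = 0.528.
The CYP2C9 pathway (28% of clearance) is boosted to 6× activity: 0.28 × 6 = 1.68.
Non-CYP routes (16%) are unchanged.
CL_new/CL_old = 0.0966 + 0.528 + 1.68 + 0.16 = 2.4646.
Dividing the baseline by the relative clearance: 5.03 / 2.4646 = 2.04 mg/L.

2.04 mg/L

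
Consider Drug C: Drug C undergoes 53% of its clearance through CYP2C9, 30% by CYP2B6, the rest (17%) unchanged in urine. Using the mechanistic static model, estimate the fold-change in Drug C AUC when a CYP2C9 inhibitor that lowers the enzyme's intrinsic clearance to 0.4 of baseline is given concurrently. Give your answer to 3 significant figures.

1.47

CYP2C9: 0.53 × 0.4 = 0.212
CYP2B6: 0.3 (unchanged)
Other: 0.17 (unchanged)
New clearance relative to baseline: 0.212 + 0.3 + 0.17 = 0.682.
AUC ratio = CL_old/CL_new = 1 / 0.682 = 1.47.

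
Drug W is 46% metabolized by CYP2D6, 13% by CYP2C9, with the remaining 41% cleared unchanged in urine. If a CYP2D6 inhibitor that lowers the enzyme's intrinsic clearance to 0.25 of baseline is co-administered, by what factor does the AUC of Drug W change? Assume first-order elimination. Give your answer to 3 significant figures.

1.53

The CYP2D6 pathway (46% of clearance) falls to 0.25× activity: 0.46 × 0.25 = 0.115.
CYP2C9 (13%) and the residual 41% are unaffected.
CL_new/CL_old = 0.115 + 0.13 + 0.41 = 0.655.
Since AUC ∝ 1/CL, the ratio is 1 / 0.655 = 1.53.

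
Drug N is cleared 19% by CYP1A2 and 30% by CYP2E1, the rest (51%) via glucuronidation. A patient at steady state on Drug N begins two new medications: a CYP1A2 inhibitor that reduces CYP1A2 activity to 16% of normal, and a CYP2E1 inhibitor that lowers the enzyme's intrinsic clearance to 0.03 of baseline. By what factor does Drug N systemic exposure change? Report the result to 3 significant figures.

The CYP1A2 pathway (19% of clearance) drops to 0.16× activity: 0.19 × 0.16 = 0.0304.
The CYP2E1 pathway (30% of clearance) falls to 0.03× activity: 0.3 × 0.03 = 0.009.
The remaining 51% of clearance is unaffected.
Relative clearance = 0.0304 + 0.009 + 0.51 = 0.5494.
Because systemic exposure varies inversely with clearance, the combined effect is 1 / 0.5494 = 1.82.

1.82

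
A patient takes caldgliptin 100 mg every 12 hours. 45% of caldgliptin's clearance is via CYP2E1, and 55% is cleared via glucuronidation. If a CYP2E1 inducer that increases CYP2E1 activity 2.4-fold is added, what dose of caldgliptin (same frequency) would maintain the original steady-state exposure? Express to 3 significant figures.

163 mg

The CYP2E1 pathway (45% of clearance) rises to 2.4× activity: 0.45 × 2.4 = 1.08.
Non-CYP routes (55%) are unchanged.
CL_new/CL_old = 1.08 + 0.55 = 1.63.
To maintain the same steady-state level, dose must scale with clearance: new dose = 100 × 1.63 = 163 mg.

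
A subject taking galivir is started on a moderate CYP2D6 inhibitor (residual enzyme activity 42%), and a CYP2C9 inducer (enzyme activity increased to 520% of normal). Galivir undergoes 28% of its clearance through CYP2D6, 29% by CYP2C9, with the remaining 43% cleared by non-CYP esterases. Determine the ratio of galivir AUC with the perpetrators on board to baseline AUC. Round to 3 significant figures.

The CYP2D6 pathway (28% of clearance) drops to 0.42× activity: 0.28 × 0.42 = 0.1176.
The CYP2C9 pathway (29% of clearance) is boosted to 5.2× activity: 0.29 × 5.2 = 1.508.
The remaining 43% of clearance is unaffected.
CL_new/CL_old = 0.1176 + 1.508 + 0.43 = 2.0556.
Net AUC ratio = 1 / 2.0556 = 0.486.

0.486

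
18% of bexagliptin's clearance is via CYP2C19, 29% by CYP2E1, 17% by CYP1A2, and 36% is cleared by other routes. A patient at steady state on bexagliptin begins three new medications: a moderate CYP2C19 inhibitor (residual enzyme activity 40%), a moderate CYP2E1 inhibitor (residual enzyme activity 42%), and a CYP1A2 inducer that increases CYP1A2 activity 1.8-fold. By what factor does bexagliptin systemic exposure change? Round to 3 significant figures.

1.16

CYP2C19: 0.18 × 0.4 = 0.072
CYP2E1: 0.29 × 0.42 = 0.1218
CYP1A2: 0.17 × 1.8 = 0.306
Other: 0.36 (unchanged)
New clearance relative to baseline: 0.072 + 0.1218 + 0.306 + 0.36 = 0.8598.
Net systemic exposure ratio = 1 / 0.8598 = 1.16.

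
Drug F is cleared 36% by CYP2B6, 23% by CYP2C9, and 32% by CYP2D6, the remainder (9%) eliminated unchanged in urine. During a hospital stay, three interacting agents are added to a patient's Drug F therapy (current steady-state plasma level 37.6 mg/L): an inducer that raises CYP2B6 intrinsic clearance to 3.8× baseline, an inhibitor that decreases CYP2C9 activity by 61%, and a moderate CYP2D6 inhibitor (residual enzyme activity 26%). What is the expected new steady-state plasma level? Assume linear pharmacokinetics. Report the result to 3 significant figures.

The CYP2B6 pathway (36% of clearance) increases to 3.8× activity: 0.36 × 3.8 = 1.368.
The CYP2C9 pathway (23% of clearance) is reduced to 0.39× activity: 0.23 × 0.39 = 0.0897.
The CYP2D6 pathway (32% of clearance) is reduced to 0.26× activity: 0.32 × 0.26 = 0.0832.
Non-CYP routes (9%) are unchanged.
CL_new/CL_old = 1.368 + 0.0897 + 0.0832 + 0.09 = 1.6309.
Dividing the baseline by the relative clearance: 37.6 / 1.6309 = 23.1 mg/L.

23.1 mg/L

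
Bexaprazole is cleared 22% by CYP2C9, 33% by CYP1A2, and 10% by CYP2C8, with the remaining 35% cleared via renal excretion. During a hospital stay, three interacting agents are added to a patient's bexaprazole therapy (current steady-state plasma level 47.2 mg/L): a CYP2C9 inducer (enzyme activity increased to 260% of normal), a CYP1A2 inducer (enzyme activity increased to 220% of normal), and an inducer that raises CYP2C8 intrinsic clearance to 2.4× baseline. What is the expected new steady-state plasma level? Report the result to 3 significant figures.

The CYP2C9 pathway (22% of clearance) is boosted to 2.6× activity: 0.22 × 2.6 = 0.572.
The CYP1A2 pathway (33% of clearance) is boosted to 2.2× activity: 0.33 × 2.2 = 0.726.
The CYP2C8 pathway (10% of clearance) is boosted to 2.4× activity: 0.1 × 2.4 = 0.24.
The remaining 35% of clearance is unaffected.
New clearance relative to baseline: 0.572 + 0.726 + 0.24 + 0.35 = 1.888.
New steady-state plasma level = 47.2 / 1.888 = 25.0 mg/L (concentration scales inversely with clearance).

25.0 mg/L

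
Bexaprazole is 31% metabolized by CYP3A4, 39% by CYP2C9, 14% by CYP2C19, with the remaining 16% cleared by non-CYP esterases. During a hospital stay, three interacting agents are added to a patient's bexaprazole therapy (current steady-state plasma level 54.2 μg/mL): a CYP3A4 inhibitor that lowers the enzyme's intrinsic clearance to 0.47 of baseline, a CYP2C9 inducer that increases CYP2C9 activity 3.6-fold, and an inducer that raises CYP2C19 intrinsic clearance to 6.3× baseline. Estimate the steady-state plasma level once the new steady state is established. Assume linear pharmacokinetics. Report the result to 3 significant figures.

The CYP3A4 pathway (31% of clearance) drops to 0.47× activity: 0.31 × 0.47 = 0.1457.
The CYP2C9 pathway (39% of clearance) is boosted to 3.6× activity: 0.39 × 3.6 = 1.404.
The CYP2C19 pathway (14% of clearance) is boosted to 6.3× activity: 0.14 × 6.3 = 0.882.
Non-CYP routes (16%) are unchanged.
New clearance relative to baseline: 0.1457 + 1.404 + 0.882 + 0.16 = 2.5917.
New steady-state plasma level = 54.2 / 2.5917 = 20.9 μg/mL (concentration scales inversely with clearance).

20.9 μg/mL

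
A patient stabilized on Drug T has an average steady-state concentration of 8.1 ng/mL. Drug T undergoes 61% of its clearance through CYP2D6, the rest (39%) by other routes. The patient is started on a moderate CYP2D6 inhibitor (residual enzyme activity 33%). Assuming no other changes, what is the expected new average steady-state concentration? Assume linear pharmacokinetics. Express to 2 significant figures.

14 ng/mL

CYP2D6: 0.61 × 0.33 = 0.2013
Other: 0.39 (unchanged)
New clearance relative to baseline: 0.2013 + 0.39 = 0.5913.
New average steady-state concentration = baseline ÷ relative clearance = 8.1 / 0.5913 = 14 ng/mL.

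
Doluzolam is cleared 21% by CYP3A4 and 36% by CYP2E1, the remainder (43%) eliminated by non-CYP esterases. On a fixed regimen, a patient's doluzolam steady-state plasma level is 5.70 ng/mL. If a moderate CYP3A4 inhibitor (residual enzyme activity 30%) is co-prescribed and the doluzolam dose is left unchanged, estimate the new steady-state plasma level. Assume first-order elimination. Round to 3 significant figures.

The CYP3A4 pathway (21% of clearance) falls to 0.3× activity: 0.21 × 0.3 = 0.063.
CYP2E1 (36%) and the residual 43% are unaffected.
Relative clearance = 0.063 + 0.36 + 0.43 = 0.853.
With dosing unchanged, steady-state plasma level scales as 1/CL: 5.70 / 0.853 = 6.68 ng/mL.

6.68 ng/mL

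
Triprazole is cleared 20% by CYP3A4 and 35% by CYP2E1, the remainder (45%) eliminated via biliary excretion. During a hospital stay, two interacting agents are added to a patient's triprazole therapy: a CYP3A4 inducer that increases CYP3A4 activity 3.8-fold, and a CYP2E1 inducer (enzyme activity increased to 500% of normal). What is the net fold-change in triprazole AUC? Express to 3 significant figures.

0.338

The CYP3A4 pathway (20% of clearance) is boosted to 3.8× activity: 0.2 × 3.8 = 0.76.
The CYP2E1 pathway (35% of clearance) rises to 5× activity: 0.35 × 5 = 1.75.
Non-CYP routes (45%) are unchanged.
CL_new/CL_old = 0.76 + 1.75 + 0.45 = 2.96.
AUC ∝ 1/CL: fold-change = 1 / 2.96 = 0.338.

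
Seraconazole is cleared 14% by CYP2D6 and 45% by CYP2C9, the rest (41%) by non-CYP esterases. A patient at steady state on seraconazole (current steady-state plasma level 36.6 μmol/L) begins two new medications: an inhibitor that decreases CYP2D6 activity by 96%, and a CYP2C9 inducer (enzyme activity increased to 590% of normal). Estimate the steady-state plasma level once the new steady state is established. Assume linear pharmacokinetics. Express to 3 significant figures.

11.9 μmol/L

CYP2D6: 0.14 × 0.04 = 0.0056
CYP2C9: 0.45 × 5.9 = 2.655
Other: 0.41 (unchanged)
New clearance relative to baseline: 0.0056 + 2.655 + 0.41 = 3.0706.
Steady-state plasma level ∝ 1/CL: new value = 36.6 / 3.0706 = 11.9 μmol/L.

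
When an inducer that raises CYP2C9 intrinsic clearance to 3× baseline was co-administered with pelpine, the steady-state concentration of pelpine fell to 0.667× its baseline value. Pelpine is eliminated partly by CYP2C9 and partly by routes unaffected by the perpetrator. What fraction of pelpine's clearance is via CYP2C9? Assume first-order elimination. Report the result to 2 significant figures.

0.25

Write x for the fraction cleared via CYP2C9. The observed steady-state concentration change means clearance rose to 1/0.667 = 1.499 of baseline.
Setting x·3 + (1 − x) = 1.499 and solving: x = (1.499 − 1)/(3 − 1) = 0.25.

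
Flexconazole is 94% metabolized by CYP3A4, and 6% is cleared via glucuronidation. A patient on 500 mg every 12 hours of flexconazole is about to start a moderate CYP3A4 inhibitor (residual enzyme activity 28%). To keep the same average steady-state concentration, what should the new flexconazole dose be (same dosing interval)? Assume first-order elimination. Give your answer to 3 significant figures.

162 mg

The CYP3A4 pathway (94% of clearance) is reduced to 0.28× activity: 0.94 × 0.28 = 0.2632.
The remaining 6% of clearance is unaffected.
Relative clearance = 0.2632 + 0.06 = 0.3232.
Css,avg = (dose rate)/CL, so holding Css fixed requires dose ∝ CL: 500 × 0.3232 = 162 mg.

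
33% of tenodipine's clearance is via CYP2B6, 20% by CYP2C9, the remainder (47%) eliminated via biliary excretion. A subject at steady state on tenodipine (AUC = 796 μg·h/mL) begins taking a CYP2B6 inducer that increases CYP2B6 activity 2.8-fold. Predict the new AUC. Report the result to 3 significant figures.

CYP2B6: 0.33 × 2.8 = 0.924
CYP2C9: 0.2 (unchanged)
Other: 0.47 (unchanged)
New clearance relative to baseline: 0.924 + 0.2 + 0.47 = 1.594.
New AUC = baseline ÷ relative clearance = 796 / 1.594 = 499 μg·h/mL.

499 μg·h/mL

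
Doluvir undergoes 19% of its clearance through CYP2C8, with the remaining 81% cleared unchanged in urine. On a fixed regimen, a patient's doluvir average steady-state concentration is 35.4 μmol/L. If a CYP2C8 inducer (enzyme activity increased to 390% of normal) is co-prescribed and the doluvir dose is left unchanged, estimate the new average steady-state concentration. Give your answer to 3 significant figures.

CYP2C8: 0.19 × 3.9 = 0.741
Other: 0.81 (unchanged)
CL_new/CL_old = 0.741 + 0.81 = 1.551.
New average steady-state concentration = baseline ÷ relative clearance = 35.4 / 1.551 = 22.8 μmol/L.

22.8 μmol/L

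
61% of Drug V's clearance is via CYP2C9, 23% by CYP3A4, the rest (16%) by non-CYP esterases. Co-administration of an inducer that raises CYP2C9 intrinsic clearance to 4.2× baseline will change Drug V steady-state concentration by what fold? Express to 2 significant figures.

0.34

CYP2C9: 0.61 × 4.2 = 2.562
CYP3A4: 0.23 (unchanged)
Other: 0.16 (unchanged)
New clearance relative to baseline: 2.562 + 0.23 + 0.16 = 2.952.
Steady-state concentration is inversely proportional to clearance, so the fold-change is 1 / 2.952 = 0.34.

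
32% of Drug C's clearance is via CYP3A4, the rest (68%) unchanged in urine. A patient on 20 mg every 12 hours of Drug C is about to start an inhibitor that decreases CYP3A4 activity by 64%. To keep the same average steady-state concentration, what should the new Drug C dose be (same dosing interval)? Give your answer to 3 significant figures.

15.9 mg

The CYP3A4 pathway (32% of clearance) falls to 0.36× activity: 0.32 × 0.36 = 0.1152.
The remaining 68% of clearance is unaffected.
CL_new/CL_old = 0.1152 + 0.68 = 0.7952.
Exposure is unchanged when dose changes in proportion to clearance. New dose = 20 mg × 0.7952 = 15.9 mg.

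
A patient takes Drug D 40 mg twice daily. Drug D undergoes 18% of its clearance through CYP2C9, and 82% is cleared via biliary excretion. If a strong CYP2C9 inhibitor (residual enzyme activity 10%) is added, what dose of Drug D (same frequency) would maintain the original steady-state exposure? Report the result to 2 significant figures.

34 mg

The CYP2C9 pathway (18% of clearance) falls to 0.1× activity: 0.18 × 0.1 = 0.018.
Non-CYP routes (82%) are unchanged.
New clearance relative to baseline: 0.018 + 0.82 = 0.838.
To maintain the same steady-state level, dose must scale with clearance: new dose = 40 × 0.838 = 34 mg.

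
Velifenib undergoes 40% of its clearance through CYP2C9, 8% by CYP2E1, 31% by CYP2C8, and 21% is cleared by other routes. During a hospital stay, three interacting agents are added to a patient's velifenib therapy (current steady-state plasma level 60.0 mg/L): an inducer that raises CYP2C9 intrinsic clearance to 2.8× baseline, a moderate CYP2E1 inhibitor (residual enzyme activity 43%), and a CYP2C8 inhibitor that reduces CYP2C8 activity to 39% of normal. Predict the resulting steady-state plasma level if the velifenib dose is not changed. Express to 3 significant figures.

The CYP2C9 pathway (40% of clearance) is boosted to 2.8× activity: 0.4 × 2.8 = 1.12.
The CYP2E1 pathway (8% of clearance) drops to 0.43× activity: 0.08 × 0.43 = 0.0344.
The CYP2C8 pathway (31% of clearance) drops to 0.39× activity: 0.31 × 0.39 = 0.1209.
The remaining 21% of clearance is unaffected.
CL_new/CL_old = 1.12 + 0.0344 + 0.1209 + 0.21 = 1.4853.
Dividing the baseline by the relative clearance: 60.0 / 1.4853 = 40.4 mg/L.

40.4 mg/L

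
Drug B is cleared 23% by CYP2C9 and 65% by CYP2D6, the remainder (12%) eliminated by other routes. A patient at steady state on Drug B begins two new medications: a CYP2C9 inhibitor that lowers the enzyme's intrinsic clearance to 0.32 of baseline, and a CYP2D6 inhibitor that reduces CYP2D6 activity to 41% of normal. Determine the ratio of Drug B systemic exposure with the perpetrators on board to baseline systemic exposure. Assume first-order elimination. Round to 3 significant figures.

2.17

The CYP2C9 pathway (23% of clearance) drops to 0.32× activity: 0.23 × 0.32 = 0.0736.
The CYP2D6 pathway (65% of clearance) falls to 0.41× activity: 0.65 × 0.41 = 0.2665.
Non-CYP routes (12%) are unchanged.
Relative clearance = 0.0736 + 0.2665 + 0.12 = 0.4601.
Systemic exposure ∝ 1/CL: fold-change = 1 / 0.4601 = 2.17.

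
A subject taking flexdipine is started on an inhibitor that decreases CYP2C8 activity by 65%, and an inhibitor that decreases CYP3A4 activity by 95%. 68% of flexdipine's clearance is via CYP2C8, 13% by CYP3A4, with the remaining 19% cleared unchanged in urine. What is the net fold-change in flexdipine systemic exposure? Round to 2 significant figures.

2.3

CYP2C8: 0.68 × 0.35 = 0.238
CYP3A4: 0.13 × 0.05 = 0.0065
Other: 0.19 (unchanged)
Relative clearance = 0.238 + 0.0065 + 0.19 = 0.4345.
Because systemic exposure varies inversely with clearance, the combined effect is 1 / 0.4345 = 2.3.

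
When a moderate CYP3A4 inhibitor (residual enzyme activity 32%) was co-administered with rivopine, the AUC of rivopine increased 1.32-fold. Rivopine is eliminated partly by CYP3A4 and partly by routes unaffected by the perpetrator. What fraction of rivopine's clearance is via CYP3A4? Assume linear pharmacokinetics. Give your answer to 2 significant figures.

0.36

Call the CYP3A4 fraction fm. After the interaction, CL_new/CL_old = fm × 0.32 + (1 − fm).
AUC ratio = 1 / (new CL fraction), so new CL fraction = 1 / 1.32 = 0.7576.
fm × 0.32 + 1 − fm = 0.7576  ⇒  fm × (0.32 − 1) = −0.2424  ⇒  fm = 0.36.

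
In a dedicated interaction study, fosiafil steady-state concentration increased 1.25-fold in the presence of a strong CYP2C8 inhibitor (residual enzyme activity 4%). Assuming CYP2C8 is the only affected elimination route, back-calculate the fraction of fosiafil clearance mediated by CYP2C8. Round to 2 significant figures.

0.21

Write x for the fraction cleared via CYP2C8. The observed steady-state concentration change means clearance fell to 1/1.25 = 0.8 of baseline.
Setting x·0.04 + (1 − x) = 0.8 and solving: x = (0.8 − 1)/(0.04 − 1) = 0.21.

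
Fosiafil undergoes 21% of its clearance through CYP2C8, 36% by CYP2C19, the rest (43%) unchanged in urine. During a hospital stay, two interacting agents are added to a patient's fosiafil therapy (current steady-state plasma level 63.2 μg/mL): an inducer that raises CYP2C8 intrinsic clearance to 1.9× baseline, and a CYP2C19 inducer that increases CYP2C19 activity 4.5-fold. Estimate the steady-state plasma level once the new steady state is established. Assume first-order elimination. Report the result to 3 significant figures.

The CYP2C8 pathway (21% of clearance) rises to 1.9× activity: 0.21 × 1.9 = 0.399.
The CYP2C19 pathway (36% of clearance) increases to 4.5× activity: 0.36 × 4.5 = 1.62.
The remaining 43% of clearance is unaffected.
Relative clearance = 0.399 + 1.62 + 0.43 = 2.449.
Steady-state plasma level ∝ 1/CL: new value = 63.2 / 2.449 = 25.8 μg/mL.

25.8 μg/mL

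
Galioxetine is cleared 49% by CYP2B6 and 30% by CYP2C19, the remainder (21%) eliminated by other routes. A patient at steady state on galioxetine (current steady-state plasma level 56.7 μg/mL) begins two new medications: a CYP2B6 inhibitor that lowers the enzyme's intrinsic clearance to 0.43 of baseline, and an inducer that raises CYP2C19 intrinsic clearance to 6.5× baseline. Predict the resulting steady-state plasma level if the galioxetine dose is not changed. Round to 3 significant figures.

23.9 μg/mL

The CYP2B6 pathway (49% of clearance) drops to 0.43× activity: 0.49 × 0.43 = 0.2107.
The CYP2C19 pathway (30% of clearance) is boosted to 6.5× activity: 0.3 × 6.5 = 1.95.
Non-CYP routes (21%) are unchanged.
Relative clearance = 0.2107 + 1.95 + 0.21 = 2.3707.
Dividing the baseline by the relative clearance: 56.7 / 2.3707 = 23.9 μg/mL.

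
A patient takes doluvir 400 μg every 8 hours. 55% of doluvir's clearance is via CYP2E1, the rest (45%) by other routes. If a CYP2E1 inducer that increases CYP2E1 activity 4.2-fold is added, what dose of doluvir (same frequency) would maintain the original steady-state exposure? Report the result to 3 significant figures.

1.10 × 10³ μg

The CYP2E1 pathway (55% of clearance) rises to 4.2× activity: 0.55 × 4.2 = 2.31.
Non-CYP routes (45%) are unchanged.
New clearance relative to baseline: 2.31 + 0.45 = 2.76.
Exposure is unchanged when dose changes in proportion to clearance. New dose = 400 μg × 2.76 = 1.10 × 10³ μg.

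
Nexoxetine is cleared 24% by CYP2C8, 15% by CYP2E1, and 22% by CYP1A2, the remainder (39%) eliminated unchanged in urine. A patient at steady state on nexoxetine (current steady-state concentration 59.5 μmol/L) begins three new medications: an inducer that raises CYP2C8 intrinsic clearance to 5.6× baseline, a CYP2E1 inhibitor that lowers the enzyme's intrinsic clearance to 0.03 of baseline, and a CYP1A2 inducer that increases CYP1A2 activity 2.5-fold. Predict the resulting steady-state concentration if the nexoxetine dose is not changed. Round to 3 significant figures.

26.0 μmol/L

CYP2C8: 0.24 × 5.6 = 1.344
CYP2E1: 0.15 × 0.03 = 0.0045
CYP1A2: 0.22 × 2.5 = 0.55
Other: 0.39 (unchanged)
New clearance relative to baseline: 1.344 + 0.0045 + 0.55 + 0.39 = 2.2885.
Dividing the baseline by the relative clearance: 59.5 / 2.2885 = 26.0 μmol/L.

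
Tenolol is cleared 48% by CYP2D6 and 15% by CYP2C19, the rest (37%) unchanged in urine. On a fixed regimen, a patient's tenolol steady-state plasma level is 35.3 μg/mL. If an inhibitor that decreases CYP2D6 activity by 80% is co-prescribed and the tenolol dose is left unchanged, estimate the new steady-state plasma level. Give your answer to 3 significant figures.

CYP2D6: 0.48 × 0.2 = 0.096
CYP2C19: 0.15 (unchanged)
Other: 0.37 (unchanged)
Relative clearance = 0.096 + 0.15 + 0.37 = 0.616.
Steady-state plasma level ∝ 1/CL, so new value = 35.3 / 0.616 = 57.3 μg/mL.

57.3 μg/mL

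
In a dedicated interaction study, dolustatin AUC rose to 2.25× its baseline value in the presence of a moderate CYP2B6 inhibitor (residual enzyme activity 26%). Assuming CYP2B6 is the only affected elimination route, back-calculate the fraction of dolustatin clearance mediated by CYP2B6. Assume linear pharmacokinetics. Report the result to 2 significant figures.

0.75

Call the CYP2B6 fraction fm. After the interaction, CL_new/CL_old = fm × 0.26 + (1 − fm).
AUC ratio = 1 / (new CL fraction), so new CL fraction = 1 / 2.25 = 0.4444.
fm × 0.26 + 1 − fm = 0.4444  ⇒  fm × (0.26 − 1) = −0.5556  ⇒  fm = 0.75.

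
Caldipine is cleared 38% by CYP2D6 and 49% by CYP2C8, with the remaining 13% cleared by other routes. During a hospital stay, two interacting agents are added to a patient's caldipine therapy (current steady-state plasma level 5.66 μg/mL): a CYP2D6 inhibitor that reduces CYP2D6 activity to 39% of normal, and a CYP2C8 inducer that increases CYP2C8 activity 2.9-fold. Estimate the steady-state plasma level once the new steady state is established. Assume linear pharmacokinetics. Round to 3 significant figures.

3.33 μg/mL

The CYP2D6 pathway (38% of clearance) falls to 0.39× activity: 0.38 × 0.39 = 0.1482.
The CYP2C8 pathway (49% of clearance) is boosted to 2.9× activity: 0.49 × 2.9 = 1.421.
Non-CYP routes (13%) are unchanged.
New clearance relative to baseline: 0.1482 + 1.421 + 0.13 = 1.6992.
Dividing the baseline by the relative clearance: 5.66 / 1.6992 = 3.33 μg/mL.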